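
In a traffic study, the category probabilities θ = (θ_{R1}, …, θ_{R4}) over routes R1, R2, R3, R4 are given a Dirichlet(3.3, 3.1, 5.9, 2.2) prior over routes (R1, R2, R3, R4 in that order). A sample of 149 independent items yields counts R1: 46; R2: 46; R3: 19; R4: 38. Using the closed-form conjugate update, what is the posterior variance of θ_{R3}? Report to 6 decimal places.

The Dirichlet prior is conjugate to the Multinomial likelihood: each posterior αⱼ = prior αⱼ + observed count nⱼ.
Posterior concentration: (49.3, 49.1, 24.9, 40.2), total = 163.5.
Var[θ_j] = α_j(Σα−α_j)/((Σα)²(Σα+1)) = 24.9·138.6/(163.5²·164.5) = 0.000785.

0.000785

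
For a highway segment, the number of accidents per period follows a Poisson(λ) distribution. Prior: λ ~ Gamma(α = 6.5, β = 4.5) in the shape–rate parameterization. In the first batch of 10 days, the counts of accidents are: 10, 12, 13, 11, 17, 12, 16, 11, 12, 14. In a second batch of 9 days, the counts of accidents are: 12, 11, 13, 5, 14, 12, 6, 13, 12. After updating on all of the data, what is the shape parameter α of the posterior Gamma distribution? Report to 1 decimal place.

232.5

With a Gamma(shape α, rate β) prior, the Poisson likelihood is conjugate: the posterior is Gamma(α + ΣXᵢ, β + n).
Batch 1: sum of counts S = 128 over n = 10 days.
After batch 1: Gamma(α+S, β+n) = Gamma(6.5+128, 4.5+10) = Gamma(134.5, 14.5).
Batch 2: sum of counts S = 98 over n = 9 days.
After batch 2: Gamma(α+S, β+n) = Gamma(134.5+98, 14.5+9) = Gamma(232.5, 23.5).
Posterior α = 232.5.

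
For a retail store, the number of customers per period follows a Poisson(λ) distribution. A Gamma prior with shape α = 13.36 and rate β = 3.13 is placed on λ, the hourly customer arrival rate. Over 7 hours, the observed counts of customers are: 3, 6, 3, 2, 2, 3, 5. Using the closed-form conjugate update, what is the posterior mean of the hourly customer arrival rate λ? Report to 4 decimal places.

3.6881

With a Gamma(shape α, rate β) prior, the Poisson likelihood is conjugate: the posterior is Gamma(α + ΣXᵢ, β + n).
Sum of counts S = 24 over n = 7 hours.
Posterior: Gamma(α+S, β+n) = Gamma(13.36+24, 3.13+7) = Gamma(37.36, 10.13).
Posterior mean = α/β = 37.36/10.13 = 3.6881.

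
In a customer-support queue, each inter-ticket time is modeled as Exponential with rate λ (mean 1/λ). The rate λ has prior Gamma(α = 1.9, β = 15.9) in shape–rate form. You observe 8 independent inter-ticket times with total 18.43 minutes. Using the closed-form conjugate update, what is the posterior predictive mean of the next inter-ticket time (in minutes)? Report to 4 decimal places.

With a Gamma(shape α, rate β) prior on the exponential rate λ, the posterior after n observations with total T = Σxᵢ is Gamma(α+n, β+T).
Posterior: Gamma(1.9+8, 15.9+18.43) = Gamma(9.9, 34.33).
The predictive distribution for the next observation is Lomax; its mean is β/(α−1) = 34.33/8.9 = 3.8573.

3.8573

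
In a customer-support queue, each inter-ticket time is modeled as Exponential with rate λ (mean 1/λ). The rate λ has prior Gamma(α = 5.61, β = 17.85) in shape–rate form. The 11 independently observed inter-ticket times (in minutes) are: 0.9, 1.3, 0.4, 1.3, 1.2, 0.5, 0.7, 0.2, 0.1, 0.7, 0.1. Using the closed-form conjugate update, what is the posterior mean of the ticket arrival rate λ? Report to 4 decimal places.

0.6578

With a Gamma(shape α, rate β) prior on the exponential rate λ, the posterior after n observations with total T = Σxᵢ is Gamma(α+n, β+T).
Sum of observations T = 7.4 minutes; n = 11.
Posterior: Gamma(5.61+11, 17.85+7.4) = Gamma(16.61, 25.25).
Posterior mean of λ = α/β = 16.61/25.25 = 0.6578.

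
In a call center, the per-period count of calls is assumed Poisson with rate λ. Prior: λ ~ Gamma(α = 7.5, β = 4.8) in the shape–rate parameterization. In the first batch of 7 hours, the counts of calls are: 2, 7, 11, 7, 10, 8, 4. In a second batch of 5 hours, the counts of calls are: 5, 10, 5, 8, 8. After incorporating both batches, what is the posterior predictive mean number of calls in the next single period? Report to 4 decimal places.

5.5060

With a Gamma(shape α, rate β) prior, the Poisson likelihood is conjugate: the posterior is Gamma(α + ΣXᵢ, β + n).
Batch 1: sum of counts S = 49 over n = 7 hours.
After batch 1: Gamma(α+S, β+n) = Gamma(7.5+49, 4.8+7) = Gamma(56.5, 11.8).
Batch 2: sum of counts S = 36 over n = 5 hours.
After batch 2: Gamma(α+S, β+n) = Gamma(56.5+36, 11.8+5) = Gamma(92.5, 16.8).
The predictive distribution for one future period is NegBinom with mean α/β = 5.5060.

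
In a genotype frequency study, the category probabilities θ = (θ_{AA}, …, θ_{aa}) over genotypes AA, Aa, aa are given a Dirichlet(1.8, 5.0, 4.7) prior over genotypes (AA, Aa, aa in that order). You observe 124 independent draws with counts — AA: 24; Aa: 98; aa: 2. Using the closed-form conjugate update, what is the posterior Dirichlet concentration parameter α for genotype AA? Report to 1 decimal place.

25.8

The Dirichlet prior is conjugate to the Multinomial likelihood: each posterior αⱼ = prior αⱼ + observed count nⱼ.
Posterior concentration: (25.8, 103.0, 6.7), total = 135.5.
α_{AA} = 1.8 + 24 = 25.8.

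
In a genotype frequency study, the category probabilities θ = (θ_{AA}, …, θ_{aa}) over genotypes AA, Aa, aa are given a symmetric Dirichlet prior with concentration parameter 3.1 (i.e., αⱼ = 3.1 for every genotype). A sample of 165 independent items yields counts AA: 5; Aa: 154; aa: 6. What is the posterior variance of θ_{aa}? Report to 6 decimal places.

0.000282

The Dirichlet prior is conjugate to the Multinomial likelihood: each posterior αⱼ = prior αⱼ + observed count nⱼ.
Posterior concentration: (8.1, 157.1, 9.1), total = 174.3.
Var[θ_j] = α_j(Σα−α_j)/((Σα)²(Σα+1)) = 9.1·165.2/(174.3²·175.3) = 0.000282.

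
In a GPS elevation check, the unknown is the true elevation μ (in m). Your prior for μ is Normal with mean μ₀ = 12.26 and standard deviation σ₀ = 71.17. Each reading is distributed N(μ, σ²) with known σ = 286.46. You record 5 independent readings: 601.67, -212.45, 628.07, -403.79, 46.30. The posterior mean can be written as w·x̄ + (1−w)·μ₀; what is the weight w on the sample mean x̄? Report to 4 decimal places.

For Normal data with known variance σ², a Normal(μ₀, σ₀²) prior on μ is conjugate. Posterior precision = 1/σ₀² + n/σ²; posterior mean is the precision-weighted average of μ₀ and x̄.
σ₀² = 71.17² = 5065.1689, σ² = 286.46² = 82059.3316. Prior precision 1/σ₀² = 1/5065.1689; data precision n/σ² = 5/82059.3316.
w = (n/σ²)/(1/σ₀² + n/σ²) = n·σ₀²/(σ² + n·σ₀²) = 5·5065.1689/(82059.3316 + 5·5065.1689) = 25325.8445/107385.1761 = 0.2358.

0.2358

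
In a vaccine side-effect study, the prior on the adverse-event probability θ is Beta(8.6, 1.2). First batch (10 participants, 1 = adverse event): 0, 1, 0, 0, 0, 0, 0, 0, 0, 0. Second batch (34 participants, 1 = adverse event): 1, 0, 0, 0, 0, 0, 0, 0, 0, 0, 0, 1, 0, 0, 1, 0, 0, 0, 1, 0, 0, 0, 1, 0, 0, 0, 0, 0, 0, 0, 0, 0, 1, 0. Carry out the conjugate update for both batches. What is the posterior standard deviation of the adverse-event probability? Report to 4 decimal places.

The Beta prior is conjugate to a Binomial/Bernoulli likelihood; the update adds successes to α and failures to β.
After batch 1: Beta(8.6+1, 1.2+9) = Beta(9.6, 10.2).
After batch 2: Beta(9.6+6, 10.2+28) = Beta(15.6, 38.2).
Var = αβ/((α+β)²(α+β+1)) = 15.6·38.2/(53.8²·54.8) = 0.00375701; SD = √0.00375701 = 0.0613.

0.0613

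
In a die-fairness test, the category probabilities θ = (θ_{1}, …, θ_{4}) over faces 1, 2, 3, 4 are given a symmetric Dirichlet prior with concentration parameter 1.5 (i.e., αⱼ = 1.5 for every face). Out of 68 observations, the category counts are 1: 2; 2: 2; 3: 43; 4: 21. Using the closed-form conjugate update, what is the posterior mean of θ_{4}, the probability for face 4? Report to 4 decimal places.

0.3041

The Dirichlet prior is conjugate to the Multinomial likelihood: each posterior αⱼ = prior αⱼ + observed count nⱼ.
Posterior concentration: (3.5, 3.5, 44.5, 22.5), total = 74.0.
E[θ_{4}|data] = α_{4}/Σα = 22.5/74.0 = 0.3041.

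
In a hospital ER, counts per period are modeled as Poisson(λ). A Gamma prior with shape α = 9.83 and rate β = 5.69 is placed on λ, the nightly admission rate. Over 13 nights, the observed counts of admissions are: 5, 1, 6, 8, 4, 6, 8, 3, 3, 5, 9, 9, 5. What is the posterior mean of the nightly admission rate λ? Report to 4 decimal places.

4.3783

With a Gamma(shape α, rate β) prior, the Poisson likelihood is conjugate: the posterior is Gamma(α + ΣXᵢ, β + n).
Sum of counts S = 72 over n = 13 nights.
Posterior: Gamma(α+S, β+n) = Gamma(9.83+72, 5.69+13) = Gamma(81.83, 18.69).
Posterior mean = α/β = 81.83/18.69 = 4.3783.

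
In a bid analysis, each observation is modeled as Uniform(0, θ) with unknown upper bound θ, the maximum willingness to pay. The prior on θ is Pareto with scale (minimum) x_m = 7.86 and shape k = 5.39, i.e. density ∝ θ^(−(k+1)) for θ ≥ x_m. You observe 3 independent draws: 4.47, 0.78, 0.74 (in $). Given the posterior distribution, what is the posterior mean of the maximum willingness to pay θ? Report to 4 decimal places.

8.9236

A Pareto(scale x_m, shape k) prior on the upper bound θ of Uniform(0, θ) is conjugate: posterior is Pareto(max(x_m, max xᵢ), k + n).
Sample maximum = 4.47; prior scale x_m = 7.86 → posterior scale = max = 7.86.
Posterior shape = 5.39 + 3 = 8.39.
E[θ|data] = k·x_m/(k−1) = 8.39·7.86/7.39 = 8.9236.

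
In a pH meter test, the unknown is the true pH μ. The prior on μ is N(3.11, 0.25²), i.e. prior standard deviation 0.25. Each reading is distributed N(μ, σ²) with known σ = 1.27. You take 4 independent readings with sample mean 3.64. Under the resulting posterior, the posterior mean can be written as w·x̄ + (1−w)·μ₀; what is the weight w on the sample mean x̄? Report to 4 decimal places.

For Normal data with known variance σ², a Normal(μ₀, σ₀²) prior on μ is conjugate. Posterior precision = 1/σ₀² + n/σ²; posterior mean is the precision-weighted average of μ₀ and x̄.
σ₀² = 0.25² = 0.0625, σ² = 1.27² = 1.6129. Prior precision 1/σ₀² = 1/0.0625; data precision n/σ² = 4/1.6129.
w = (n/σ²)/(1/σ₀² + n/σ²) = n·σ₀²/(σ² + n·σ₀²) = 4·0.0625/(1.6129 + 4·0.0625) = 0.25/1.8629 = 0.1342.

0.1342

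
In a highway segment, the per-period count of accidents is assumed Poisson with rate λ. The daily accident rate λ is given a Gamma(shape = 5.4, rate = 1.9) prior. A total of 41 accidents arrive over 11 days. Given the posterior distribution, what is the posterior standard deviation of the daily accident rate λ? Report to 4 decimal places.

0.5280

With a Gamma(shape α, rate β) prior, the Poisson likelihood is conjugate: the posterior is Gamma(α + ΣXᵢ, β + n).
Posterior: Gamma(α+S, β+n) = Gamma(5.4+41, 1.9+11) = Gamma(46.4, 12.9).
SD = √α/β = √46.4/12.9 = 0.5280.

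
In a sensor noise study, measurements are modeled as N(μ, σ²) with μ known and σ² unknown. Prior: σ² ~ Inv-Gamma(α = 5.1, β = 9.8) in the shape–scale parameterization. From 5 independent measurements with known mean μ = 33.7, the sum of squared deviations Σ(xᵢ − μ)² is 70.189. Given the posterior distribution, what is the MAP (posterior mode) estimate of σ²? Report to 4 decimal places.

With known mean μ and an Inverse-Gamma(α, β) prior on σ², the Normal likelihood is conjugate: posterior is Inv-Gamma(α + n/2, β + Σ(xᵢ−μ)²/2).
Posterior: Inv-Gamma(5.1 + 5/2, 9.8 + 70.189/2) = Inv-Gamma(7.60, 44.8945).
Mode = β/(α+1) = 44.8945/8.60 = 5.2203.

5.2203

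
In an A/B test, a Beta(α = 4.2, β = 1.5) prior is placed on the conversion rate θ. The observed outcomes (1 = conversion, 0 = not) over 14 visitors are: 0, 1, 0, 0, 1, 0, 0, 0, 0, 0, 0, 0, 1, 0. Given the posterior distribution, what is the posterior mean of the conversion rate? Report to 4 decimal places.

The Beta prior is conjugate to a Binomial/Bernoulli likelihood; the update adds successes to α and failures to β.
Posterior: Beta(α+k, β+n−k) = Beta(4.2+3, 1.5+11) = Beta(7.2, 12.5).
Posterior mean = α/(α+β) = 7.2/19.7 = 0.3655.

0.3655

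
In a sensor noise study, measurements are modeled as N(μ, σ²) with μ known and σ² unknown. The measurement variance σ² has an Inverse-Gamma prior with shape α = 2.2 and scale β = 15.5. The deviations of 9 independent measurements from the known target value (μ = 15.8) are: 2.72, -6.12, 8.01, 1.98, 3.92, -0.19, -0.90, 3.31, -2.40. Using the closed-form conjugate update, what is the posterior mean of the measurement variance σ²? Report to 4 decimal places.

With known mean μ and an Inverse-Gamma(α, β) prior on σ², the Normal likelihood is conjugate: posterior is Inv-Gamma(α + n/2, β + Σ(xᵢ−μ)²/2).
Σ(xᵢ−μ)² = (2.72)² + (-6.12)² + (8.01)² + (1.98)² + (3.92)² + (-0.19)² + (-0.90)² + (3.31)² + (-2.40)² = 145.8619.
Posterior: Inv-Gamma(2.2 + 9/2, 15.5 + 145.8619/2) = Inv-Gamma(6.70, 88.43095).
E[σ²|data] = β/(α−1) = 88.43095/5.70 = 15.5142.

15.5142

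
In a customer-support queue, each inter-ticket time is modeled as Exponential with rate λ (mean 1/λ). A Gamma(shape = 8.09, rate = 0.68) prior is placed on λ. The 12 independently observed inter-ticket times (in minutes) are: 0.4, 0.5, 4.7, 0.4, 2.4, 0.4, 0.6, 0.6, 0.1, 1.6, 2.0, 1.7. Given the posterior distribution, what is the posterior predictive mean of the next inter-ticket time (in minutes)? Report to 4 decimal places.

0.8423

With a Gamma(shape α, rate β) prior on the exponential rate λ, the posterior after n observations with total T = Σxᵢ is Gamma(α+n, β+T).
Sum of observations T = 15.4 minutes; n = 12.
Posterior: Gamma(8.09+12, 0.68+15.4) = Gamma(20.09, 16.08).
The predictive distribution for the next observation is Lomax; its mean is β/(α−1) = 16.08/19.09 = 0.8423.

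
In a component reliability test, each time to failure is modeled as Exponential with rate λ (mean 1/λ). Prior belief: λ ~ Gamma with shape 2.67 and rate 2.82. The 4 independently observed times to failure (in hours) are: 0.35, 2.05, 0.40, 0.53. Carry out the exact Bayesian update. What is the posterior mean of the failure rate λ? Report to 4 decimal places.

With a Gamma(shape α, rate β) prior on the exponential rate λ, the posterior after n observations with total T = Σxᵢ is Gamma(α+n, β+T).
Sum of observations T = 3.33 hours; n = 4.
Posterior: Gamma(2.67+4, 2.82+3.33) = Gamma(6.67, 6.15).
Posterior mean of λ = α/β = 6.67/6.15 = 1.0846.

1.0846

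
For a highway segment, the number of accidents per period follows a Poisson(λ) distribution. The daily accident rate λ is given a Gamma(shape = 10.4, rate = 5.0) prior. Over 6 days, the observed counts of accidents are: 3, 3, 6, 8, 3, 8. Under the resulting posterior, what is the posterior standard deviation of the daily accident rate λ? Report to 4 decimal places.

With a Gamma(shape α, rate β) prior, the Poisson likelihood is conjugate: the posterior is Gamma(α + ΣXᵢ, β + n).
Sum of counts S = 31 over n = 6 days.
Posterior: Gamma(α+S, β+n) = Gamma(10.4+31, 5.0+6) = Gamma(41.4, 11.0).
SD = √α/β = √41.4/11.0 = 0.5849.

0.5849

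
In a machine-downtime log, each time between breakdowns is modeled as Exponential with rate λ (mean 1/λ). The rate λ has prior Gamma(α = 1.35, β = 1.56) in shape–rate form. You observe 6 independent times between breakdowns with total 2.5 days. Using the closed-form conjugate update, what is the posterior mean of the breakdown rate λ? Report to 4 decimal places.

With a Gamma(shape α, rate β) prior on the exponential rate λ, the posterior after n observations with total T = Σxᵢ is Gamma(α+n, β+T).
Posterior: Gamma(1.35+6, 1.56+2.5) = Gamma(7.35, 4.06).
Posterior mean of λ = α/β = 7.35/4.06 = 1.8103.

1.8103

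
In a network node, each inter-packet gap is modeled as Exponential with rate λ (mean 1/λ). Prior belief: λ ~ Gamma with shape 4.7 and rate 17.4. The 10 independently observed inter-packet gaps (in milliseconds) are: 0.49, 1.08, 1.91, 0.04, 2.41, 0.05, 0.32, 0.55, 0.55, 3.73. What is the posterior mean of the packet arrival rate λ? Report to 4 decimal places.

With a Gamma(shape α, rate β) prior on the exponential rate λ, the posterior after n observations with total T = Σxᵢ is Gamma(α+n, β+T).
Sum of observations T = 11.13 milliseconds; n = 10.
Posterior: Gamma(4.7+10, 17.4+11.13) = Gamma(14.7, 28.53).
Posterior mean of λ = α/β = 14.7/28.53 = 0.5152.

0.5152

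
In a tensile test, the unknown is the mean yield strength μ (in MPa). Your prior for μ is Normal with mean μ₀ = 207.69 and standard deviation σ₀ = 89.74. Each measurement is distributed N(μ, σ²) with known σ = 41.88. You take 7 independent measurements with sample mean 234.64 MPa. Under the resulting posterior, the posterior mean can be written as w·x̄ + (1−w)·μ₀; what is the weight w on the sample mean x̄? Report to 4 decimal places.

For Normal data with known variance σ², a Normal(μ₀, σ₀²) prior on μ is conjugate. Posterior precision = 1/σ₀² + n/σ²; posterior mean is the precision-weighted average of μ₀ and x̄.
σ₀² = 89.74² = 8053.2676, σ² = 41.88² = 1753.9344. Prior precision 1/σ₀² = 1/8053.2676; data precision n/σ² = 7/1753.9344.
w = (n/σ²)/(1/σ₀² + n/σ²) = n·σ₀²/(σ² + n·σ₀²) = 7·8053.2676/(1753.9344 + 7·8053.2676) = 56372.8732/58126.8076 = 0.9698.

0.9698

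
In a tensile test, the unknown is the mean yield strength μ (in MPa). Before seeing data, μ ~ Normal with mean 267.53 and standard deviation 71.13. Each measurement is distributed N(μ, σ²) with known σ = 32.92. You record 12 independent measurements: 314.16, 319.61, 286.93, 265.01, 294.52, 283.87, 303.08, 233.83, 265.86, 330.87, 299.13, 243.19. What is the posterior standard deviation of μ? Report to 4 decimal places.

For Normal data with known variance σ², a Normal(μ₀, σ₀²) prior on μ is conjugate. Posterior precision = 1/σ₀² + n/σ²; posterior mean is the precision-weighted average of μ₀ and x̄.
σ₀² = 71.13² = 5059.4769, σ² = 32.92² = 1083.7264; σ² + n·σ₀² = 1083.7264 + 12·5059.4769 = 61797.4492.
Posterior precision = 1/σ₀² + n/σ² = 1/5059.4769 + 12/1083.7264 = (σ² + n·σ₀²)/(σ₀²σ²) = 61797.4492/(5059.4769·1083.7264); posterior variance σₙ² = σ₀²σ²/(σ² + n·σ₀²) = 5059.4769·1083.7264/61797.4492 = 88.726780.
Posterior SD = √σₙ² = √(5059.4769·1083.7264/61797.4492) = 9.4195.

9.4195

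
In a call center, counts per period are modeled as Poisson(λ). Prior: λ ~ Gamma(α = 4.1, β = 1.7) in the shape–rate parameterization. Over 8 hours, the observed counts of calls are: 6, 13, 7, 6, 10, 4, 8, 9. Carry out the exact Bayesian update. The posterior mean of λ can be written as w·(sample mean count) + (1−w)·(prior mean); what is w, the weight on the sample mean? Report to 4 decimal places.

0.8247

With a Gamma(shape α, rate β) prior, the Poisson likelihood is conjugate: the posterior is Gamma(α + ΣXᵢ, β + n).
Posterior mean = (α₀+S)/(β₀+n) = [n/(β₀+n)]·(S/n) + [β₀/(β₀+n)]·(α₀/β₀), so only n and β₀ enter the weight.
Weight on data w = n/(β₀+n) = 8/(1.7+8) = 8/9.7 = 0.8247.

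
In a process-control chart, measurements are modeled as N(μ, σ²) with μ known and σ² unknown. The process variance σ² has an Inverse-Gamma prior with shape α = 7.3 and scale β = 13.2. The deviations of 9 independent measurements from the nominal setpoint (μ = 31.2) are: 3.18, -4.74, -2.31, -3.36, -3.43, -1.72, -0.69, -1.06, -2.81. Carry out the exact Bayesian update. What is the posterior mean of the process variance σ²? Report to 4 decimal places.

With known mean μ and an Inverse-Gamma(α, β) prior on σ², the Normal likelihood is conjugate: posterior is Inv-Gamma(α + n/2, β + Σ(xᵢ−μ)²/2).
Σ(xᵢ−μ)² = (3.18)² + (-4.74)² + (-2.31)² + (-3.36)² + (-3.43)² + (-1.72)² + (-0.69)² + (-1.06)² + (-2.81)² = 73.4248.
Posterior: Inv-Gamma(7.3 + 9/2, 13.2 + 73.4248/2) = Inv-Gamma(11.80, 49.91240).
E[σ²|data] = β/(α−1) = 49.91240/10.80 = 4.6215.

4.6215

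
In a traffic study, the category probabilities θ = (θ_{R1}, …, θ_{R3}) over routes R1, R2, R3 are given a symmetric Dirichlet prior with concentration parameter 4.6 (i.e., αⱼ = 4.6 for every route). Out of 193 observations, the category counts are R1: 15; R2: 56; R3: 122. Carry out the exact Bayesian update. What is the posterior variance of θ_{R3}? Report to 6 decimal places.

The Dirichlet prior is conjugate to the Multinomial likelihood: each posterior αⱼ = prior αⱼ + observed count nⱼ.
Posterior concentration: (19.6, 60.6, 126.6), total = 206.8.
Var[θ_j] = α_j(Σα−α_j)/((Σα)²(Σα+1)) = 126.6·80.2/(206.8²·207.8) = 0.001143.

0.001143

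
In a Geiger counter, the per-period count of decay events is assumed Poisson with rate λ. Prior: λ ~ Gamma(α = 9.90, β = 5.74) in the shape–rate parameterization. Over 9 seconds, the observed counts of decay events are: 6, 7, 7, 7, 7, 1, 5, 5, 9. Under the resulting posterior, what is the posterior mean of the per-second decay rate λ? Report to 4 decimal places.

With a Gamma(shape α, rate β) prior, the Poisson likelihood is conjugate: the posterior is Gamma(α + ΣXᵢ, β + n).
Sum of counts S = 54 over n = 9 seconds.
Posterior: Gamma(α+S, β+n) = Gamma(9.90+54, 5.74+9) = Gamma(63.90, 14.74).
Posterior mean = α/β = 63.90/14.74 = 4.3351.

4.3351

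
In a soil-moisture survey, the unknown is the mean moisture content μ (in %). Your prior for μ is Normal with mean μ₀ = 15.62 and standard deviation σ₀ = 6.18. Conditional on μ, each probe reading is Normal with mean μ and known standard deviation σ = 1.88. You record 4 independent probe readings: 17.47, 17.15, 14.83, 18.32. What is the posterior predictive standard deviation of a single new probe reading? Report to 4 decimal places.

For Normal data with known variance σ², a Normal(μ₀, σ₀²) prior on μ is conjugate. Posterior precision = 1/σ₀² + n/σ²; posterior mean is the precision-weighted average of μ₀ and x̄.
σ₀² = 6.18² = 38.1924, σ² = 1.88² = 3.5344; σ² + n·σ₀² = 3.5344 + 4·38.1924 = 156.304.
Posterior precision = 1/σ₀² + n/σ² = 1/38.1924 + 4/3.5344 = (σ² + n·σ₀²)/(σ₀²σ²) = 156.304/(38.1924·3.5344); posterior variance σₙ² = σ₀²σ²/(σ² + n·σ₀²) = 38.1924·3.5344/156.304 = 0.863620.
Predictive variance for one new observation = σₙ² + σ² = 38.1924·3.5344/156.304 + 3.5344 = σ²·(σ₀² + 156.304)/156.304 = 3.5344·194.4964/156.304 = 4.398020; SD = √(3.5344·194.4964/156.304) = 2.0971.

2.0971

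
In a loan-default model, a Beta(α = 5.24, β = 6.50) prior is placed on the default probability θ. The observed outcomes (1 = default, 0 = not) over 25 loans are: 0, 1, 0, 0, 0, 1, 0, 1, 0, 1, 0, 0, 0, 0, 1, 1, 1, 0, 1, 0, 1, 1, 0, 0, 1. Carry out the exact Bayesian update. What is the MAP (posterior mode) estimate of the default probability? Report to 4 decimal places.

0.4387

The Beta prior is conjugate to a Binomial/Bernoulli likelihood; the update adds successes to α and failures to β.
Posterior: Beta(α+k, β+n−k) = Beta(5.24+11, 6.50+14) = Beta(16.24, 20.50).
Mode of Beta(a,b) for a,b>1 is (a−1)/(a+b−2) = 15.24/34.74 = 0.4387.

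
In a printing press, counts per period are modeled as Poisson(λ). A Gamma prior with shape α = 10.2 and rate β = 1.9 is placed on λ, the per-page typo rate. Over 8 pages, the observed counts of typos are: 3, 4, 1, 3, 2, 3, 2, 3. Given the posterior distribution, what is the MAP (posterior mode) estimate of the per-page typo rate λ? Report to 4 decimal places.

With a Gamma(shape α, rate β) prior, the Poisson likelihood is conjugate: the posterior is Gamma(α + ΣXᵢ, β + n).
Sum of counts S = 21 over n = 8 pages.
Posterior: Gamma(α+S, β+n) = Gamma(10.2+21, 1.9+8) = Gamma(31.2, 9.9).
Mode of Gamma(α,β) for α≥1 is (α−1)/β = 30.2/9.9 = 3.0505.

3.0505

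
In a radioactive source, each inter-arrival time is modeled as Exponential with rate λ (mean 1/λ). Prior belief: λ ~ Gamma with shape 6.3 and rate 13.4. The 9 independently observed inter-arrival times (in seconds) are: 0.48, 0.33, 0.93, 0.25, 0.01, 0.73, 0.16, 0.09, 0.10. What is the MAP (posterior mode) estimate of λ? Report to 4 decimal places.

With a Gamma(shape α, rate β) prior on the exponential rate λ, the posterior after n observations with total T = Σxᵢ is Gamma(α+n, β+T).
Sum of observations T = 3.08 seconds; n = 9.
Posterior: Gamma(6.3+9, 13.4+3.08) = Gamma(15.3, 16.48).
Mode = (α−1)/β = 0.8677.

0.8677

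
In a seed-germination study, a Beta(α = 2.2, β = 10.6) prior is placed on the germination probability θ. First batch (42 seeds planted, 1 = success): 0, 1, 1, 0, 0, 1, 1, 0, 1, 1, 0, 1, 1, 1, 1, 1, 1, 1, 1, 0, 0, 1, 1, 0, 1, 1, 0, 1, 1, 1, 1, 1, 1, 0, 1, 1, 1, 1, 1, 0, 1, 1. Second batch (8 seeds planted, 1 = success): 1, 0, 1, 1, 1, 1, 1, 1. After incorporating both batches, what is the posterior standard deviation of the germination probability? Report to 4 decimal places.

The Beta prior is conjugate to a Binomial/Bernoulli likelihood; the update adds successes to α and failures to β.
After batch 1: Beta(2.2+31, 10.6+11) = Beta(33.2, 21.6).
After batch 2: Beta(33.2+7, 21.6+1) = Beta(40.2, 22.6).
Var = αβ/((α+β)²(α+β+1)) = 40.2·22.6/(62.8²·63.8) = 0.00361073; SD = √0.00361073 = 0.0601.

0.0601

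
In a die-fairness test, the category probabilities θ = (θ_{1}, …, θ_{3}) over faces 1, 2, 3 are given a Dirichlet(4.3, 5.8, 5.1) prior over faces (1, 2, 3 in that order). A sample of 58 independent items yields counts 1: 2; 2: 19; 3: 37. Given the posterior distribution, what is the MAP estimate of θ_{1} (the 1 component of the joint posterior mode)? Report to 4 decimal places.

0.0755

The Dirichlet prior is conjugate to the Multinomial likelihood: each posterior αⱼ = prior αⱼ + observed count nⱼ.
Posterior concentration: (6.3, 24.8, 42.1), total = 73.2.
Joint mode component: (α_{1}−1)/(Σα−K) = 5.3/70.2 = 0.0755.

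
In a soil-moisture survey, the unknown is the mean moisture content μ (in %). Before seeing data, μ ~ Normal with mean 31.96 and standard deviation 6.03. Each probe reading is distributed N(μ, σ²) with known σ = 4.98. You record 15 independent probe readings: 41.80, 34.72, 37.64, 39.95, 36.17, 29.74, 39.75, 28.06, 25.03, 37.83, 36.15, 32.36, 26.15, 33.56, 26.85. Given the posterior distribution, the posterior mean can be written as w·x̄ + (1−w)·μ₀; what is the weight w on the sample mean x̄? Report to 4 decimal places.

For Normal data with known variance σ², a Normal(μ₀, σ₀²) prior on μ is conjugate. Posterior precision = 1/σ₀² + n/σ²; posterior mean is the precision-weighted average of μ₀ and x̄.
σ₀² = 6.03² = 36.3609, σ² = 4.98² = 24.8004. Prior precision 1/σ₀² = 1/36.3609; data precision n/σ² = 15/24.8004.
w = (n/σ²)/(1/σ₀² + n/σ²) = n·σ₀²/(σ² + n·σ₀²) = 15·36.3609/(24.8004 + 15·36.3609) = 545.4135/570.2139 = 0.9565.

0.9565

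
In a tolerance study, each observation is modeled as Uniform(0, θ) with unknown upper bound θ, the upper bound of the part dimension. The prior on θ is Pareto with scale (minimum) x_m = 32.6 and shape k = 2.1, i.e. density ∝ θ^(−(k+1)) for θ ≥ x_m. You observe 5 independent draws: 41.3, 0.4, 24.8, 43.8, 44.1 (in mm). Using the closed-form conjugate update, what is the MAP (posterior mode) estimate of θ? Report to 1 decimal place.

44.1

A Pareto(scale x_m, shape k) prior on the upper bound θ of Uniform(0, θ) is conjugate: posterior is Pareto(max(x_m, max xᵢ), k + n).
Sample maximum = 44.1; prior scale x_m = 32.6 → posterior scale = max = 44.1.
Posterior shape = 2.1 + 5 = 7.1.
The Pareto density is decreasing on [x_m, ∞), so the mode is x_m = 44.1.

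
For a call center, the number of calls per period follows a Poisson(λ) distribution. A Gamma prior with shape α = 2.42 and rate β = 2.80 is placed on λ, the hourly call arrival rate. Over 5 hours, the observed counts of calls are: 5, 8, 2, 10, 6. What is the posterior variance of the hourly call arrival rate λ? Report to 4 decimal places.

With a Gamma(shape α, rate β) prior, the Poisson likelihood is conjugate: the posterior is Gamma(α + ΣXᵢ, β + n).
Sum of counts S = 31 over n = 5 hours.
Posterior: Gamma(α+S, β+n) = Gamma(2.42+31, 2.80+5) = Gamma(33.42, 7.80).
Var = α/β² = 33.42/7.80² = 0.5493.

0.5493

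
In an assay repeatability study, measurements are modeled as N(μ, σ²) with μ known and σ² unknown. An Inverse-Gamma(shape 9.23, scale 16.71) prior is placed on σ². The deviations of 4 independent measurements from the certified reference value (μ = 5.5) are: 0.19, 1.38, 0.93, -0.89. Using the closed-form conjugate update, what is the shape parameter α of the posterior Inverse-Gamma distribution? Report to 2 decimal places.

With known mean μ and an Inverse-Gamma(α, β) prior on σ², the Normal likelihood is conjugate: posterior is Inv-Gamma(α + n/2, β + Σ(xᵢ−μ)²/2).
Σ(xᵢ−μ)² = (0.19)² + (1.38)² + (0.93)² + (-0.89)² = 3.5975.
Posterior: Inv-Gamma(9.23 + 4/2, 16.71 + 3.5975/2) = Inv-Gamma(11.23, 18.50875).
Posterior α = 11.23.

11.23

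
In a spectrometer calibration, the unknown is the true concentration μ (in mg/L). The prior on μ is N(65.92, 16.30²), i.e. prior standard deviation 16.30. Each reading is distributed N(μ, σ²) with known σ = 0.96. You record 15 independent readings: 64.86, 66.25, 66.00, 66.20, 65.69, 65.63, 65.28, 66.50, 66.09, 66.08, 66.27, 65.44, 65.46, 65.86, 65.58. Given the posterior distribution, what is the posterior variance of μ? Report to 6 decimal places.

For Normal data with known variance σ², a Normal(μ₀, σ₀²) prior on μ is conjugate. Posterior precision = 1/σ₀² + n/σ²; posterior mean is the precision-weighted average of μ₀ and x̄.
σ₀² = 16.30² = 265.69, σ² = 0.96² = 0.9216; σ² + n·σ₀² = 0.9216 + 15·265.69 = 3986.2716.
Posterior precision = 1/σ₀² + n/σ² = 1/265.69 + 15/0.9216 = (σ² + n·σ₀²)/(σ₀²σ²) = 3986.2716/(265.69·0.9216); posterior variance σₙ² = σ₀²σ²/(σ² + n·σ₀²) = 265.69·0.9216/3986.2716 = 0.061426.

0.061426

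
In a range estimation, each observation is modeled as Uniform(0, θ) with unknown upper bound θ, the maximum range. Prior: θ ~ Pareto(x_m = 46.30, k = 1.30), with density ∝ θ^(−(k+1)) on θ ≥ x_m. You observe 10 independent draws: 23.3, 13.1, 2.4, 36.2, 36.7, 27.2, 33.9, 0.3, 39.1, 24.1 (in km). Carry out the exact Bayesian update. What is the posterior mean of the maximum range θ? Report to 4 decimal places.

50.7951

A Pareto(scale x_m, shape k) prior on the upper bound θ of Uniform(0, θ) is conjugate: posterior is Pareto(max(x_m, max xᵢ), k + n).
Sample maximum = 39.1; prior scale x_m = 46.30 → posterior scale = max = 46.30.
Posterior shape = 1.30 + 10 = 11.30.
E[θ|data] = k·x_m/(k−1) = 11.30·46.30/10.30 = 50.7951.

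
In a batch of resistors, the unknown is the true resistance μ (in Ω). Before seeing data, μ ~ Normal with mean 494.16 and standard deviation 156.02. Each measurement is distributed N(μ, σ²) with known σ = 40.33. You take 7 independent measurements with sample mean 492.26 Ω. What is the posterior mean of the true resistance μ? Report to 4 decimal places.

For Normal data with known variance σ², a Normal(μ₀, σ₀²) prior on μ is conjugate. Posterior precision = 1/σ₀² + n/σ²; posterior mean is the precision-weighted average of μ₀ and x̄.
n·x̄ = 7·492.26 = 3445.82.
σ₀² = 156.02² = 24342.2404, σ² = 40.33² = 1626.5089; σ² + n·σ₀² = 1626.5089 + 7·24342.2404 = 172022.1917.
Posterior mean = (μ₀/σ₀² + n·x̄/σ²)/(1/σ₀² + n/σ²) = (σ²·μ₀ + σ₀²·n·x̄)/(σ² + n·σ₀²) = (1626.5089·494.16 + 24342.2404·3445.82)/172022.1917 = 84682734.453152/172022.1917 = 492.2780.

492.2780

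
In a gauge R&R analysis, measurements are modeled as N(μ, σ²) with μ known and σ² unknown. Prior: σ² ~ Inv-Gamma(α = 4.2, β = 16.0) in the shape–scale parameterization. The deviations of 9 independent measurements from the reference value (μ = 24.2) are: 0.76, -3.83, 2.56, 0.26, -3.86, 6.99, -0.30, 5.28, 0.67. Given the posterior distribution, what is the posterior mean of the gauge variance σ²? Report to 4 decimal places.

9.4834

With known mean μ and an Inverse-Gamma(α, β) prior on σ², the Normal likelihood is conjugate: posterior is Inv-Gamma(α + n/2, β + Σ(xᵢ−μ)²/2).
Σ(xᵢ−μ)² = (0.76)² + (-3.83)² + (2.56)² + (0.26)² + (-3.86)² + (6.99)² + (-0.30)² + (5.28)² + (0.67)² = 114.0447.
Posterior: Inv-Gamma(4.2 + 9/2, 16.0 + 114.0447/2) = Inv-Gamma(8.70, 73.02235).
E[σ²|data] = β/(α−1) = 73.02235/7.70 = 9.4834.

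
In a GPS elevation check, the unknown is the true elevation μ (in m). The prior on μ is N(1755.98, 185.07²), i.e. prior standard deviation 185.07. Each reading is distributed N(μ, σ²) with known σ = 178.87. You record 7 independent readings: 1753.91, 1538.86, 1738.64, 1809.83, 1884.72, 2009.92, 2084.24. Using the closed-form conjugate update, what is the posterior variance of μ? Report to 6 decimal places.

For Normal data with known variance σ², a Normal(μ₀, σ₀²) prior on μ is conjugate. Posterior precision = 1/σ₀² + n/σ²; posterior mean is the precision-weighted average of μ₀ and x̄.
σ₀² = 185.07² = 34250.9049, σ² = 178.87² = 31994.4769; σ² + n·σ₀² = 31994.4769 + 7·34250.9049 = 271750.8112.
Posterior precision = 1/σ₀² + n/σ² = 1/34250.9049 + 7/31994.4769 = (σ² + n·σ₀²)/(σ₀²σ²) = 271750.8112/(34250.9049·31994.4769); posterior variance σₙ² = σ₀²σ²/(σ² + n·σ₀²) = 34250.9049·31994.4769/271750.8112 = 4032.517072.

4032.517072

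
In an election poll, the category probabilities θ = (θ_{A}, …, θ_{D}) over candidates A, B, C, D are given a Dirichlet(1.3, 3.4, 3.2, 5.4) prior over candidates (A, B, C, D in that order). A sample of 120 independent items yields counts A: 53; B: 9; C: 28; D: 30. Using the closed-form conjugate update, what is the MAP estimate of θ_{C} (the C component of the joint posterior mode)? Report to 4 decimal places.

0.2336

The Dirichlet prior is conjugate to the Multinomial likelihood: each posterior αⱼ = prior αⱼ + observed count nⱼ.
Posterior concentration: (54.3, 12.4, 31.2, 35.4), total = 133.3.
Joint mode component: (α_{C}−1)/(Σα−K) = 30.2/129.3 = 0.2336.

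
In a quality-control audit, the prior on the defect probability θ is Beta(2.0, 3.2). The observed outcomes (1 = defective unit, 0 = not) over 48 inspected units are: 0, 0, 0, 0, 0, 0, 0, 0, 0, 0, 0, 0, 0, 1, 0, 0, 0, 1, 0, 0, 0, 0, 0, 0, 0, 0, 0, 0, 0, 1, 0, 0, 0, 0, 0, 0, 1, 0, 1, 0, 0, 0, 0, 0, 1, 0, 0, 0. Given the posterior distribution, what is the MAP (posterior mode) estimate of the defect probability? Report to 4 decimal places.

The Beta prior is conjugate to a Binomial/Bernoulli likelihood; the update adds successes to α and failures to β.
Posterior: Beta(α+k, β+n−k) = Beta(2.0+6, 3.2+42) = Beta(8.0, 45.2).
Mode of Beta(a,b) for a,b>1 is (a−1)/(a+b−2) = 7.0/51.2 = 0.1367.

0.1367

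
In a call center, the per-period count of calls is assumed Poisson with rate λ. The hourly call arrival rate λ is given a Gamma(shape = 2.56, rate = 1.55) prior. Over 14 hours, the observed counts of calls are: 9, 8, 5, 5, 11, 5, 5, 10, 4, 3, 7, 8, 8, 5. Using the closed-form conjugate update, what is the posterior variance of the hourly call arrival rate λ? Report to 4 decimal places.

With a Gamma(shape α, rate β) prior, the Poisson likelihood is conjugate: the posterior is Gamma(α + ΣXᵢ, β + n).
Sum of counts S = 93 over n = 14 hours.
Posterior: Gamma(α+S, β+n) = Gamma(2.56+93, 1.55+14) = Gamma(95.56, 15.55).
Var = α/β² = 95.56/15.55² = 0.3952.

0.3952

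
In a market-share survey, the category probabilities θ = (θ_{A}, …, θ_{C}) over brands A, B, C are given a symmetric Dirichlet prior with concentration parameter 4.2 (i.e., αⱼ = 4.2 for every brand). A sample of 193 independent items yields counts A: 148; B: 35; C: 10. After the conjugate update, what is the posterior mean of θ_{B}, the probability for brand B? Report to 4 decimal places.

0.1907

The Dirichlet prior is conjugate to the Multinomial likelihood: each posterior αⱼ = prior αⱼ + observed count nⱼ.
Posterior concentration: (152.2, 39.2, 14.2), total = 205.6.
E[θ_{B}|data] = α_{B}/Σα = 39.2/205.6 = 0.1907.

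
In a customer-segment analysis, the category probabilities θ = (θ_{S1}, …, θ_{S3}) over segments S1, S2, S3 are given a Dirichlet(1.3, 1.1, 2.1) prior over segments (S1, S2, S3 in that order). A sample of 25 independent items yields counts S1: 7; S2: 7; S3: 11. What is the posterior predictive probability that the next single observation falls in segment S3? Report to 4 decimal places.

The Dirichlet prior is conjugate to the Multinomial likelihood: each posterior αⱼ = prior αⱼ + observed count nⱼ.
Posterior concentration: (8.3, 8.1, 13.1), total = 29.5.
P(next = S3 | data) = α_{S3}/Σα = 0.4441.

0.4441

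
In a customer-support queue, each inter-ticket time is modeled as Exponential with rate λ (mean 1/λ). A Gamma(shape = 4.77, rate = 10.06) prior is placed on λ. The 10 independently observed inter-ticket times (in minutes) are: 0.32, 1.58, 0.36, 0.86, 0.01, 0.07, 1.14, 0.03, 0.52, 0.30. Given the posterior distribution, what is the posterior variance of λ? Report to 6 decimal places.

With a Gamma(shape α, rate β) prior on the exponential rate λ, the posterior after n observations with total T = Σxᵢ is Gamma(α+n, β+T).
Sum of observations T = 5.19 minutes; n = 10.
Posterior: Gamma(4.77+10, 10.06+5.19) = Gamma(14.77, 15.25).
Var = α/β² = 0.063510.

0.063510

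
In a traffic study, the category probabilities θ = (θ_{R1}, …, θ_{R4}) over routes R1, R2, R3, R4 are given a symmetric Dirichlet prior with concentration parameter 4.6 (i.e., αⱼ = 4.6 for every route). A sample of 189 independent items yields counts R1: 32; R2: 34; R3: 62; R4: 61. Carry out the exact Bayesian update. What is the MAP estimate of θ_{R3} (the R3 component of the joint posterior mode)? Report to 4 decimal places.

0.3225

The Dirichlet prior is conjugate to the Multinomial likelihood: each posterior αⱼ = prior αⱼ + observed count nⱼ.
Posterior concentration: (36.6, 38.6, 66.6, 65.6), total = 207.4.
Joint mode component: (α_{R3}−1)/(Σα−K) = 65.6/203.4 = 0.3225.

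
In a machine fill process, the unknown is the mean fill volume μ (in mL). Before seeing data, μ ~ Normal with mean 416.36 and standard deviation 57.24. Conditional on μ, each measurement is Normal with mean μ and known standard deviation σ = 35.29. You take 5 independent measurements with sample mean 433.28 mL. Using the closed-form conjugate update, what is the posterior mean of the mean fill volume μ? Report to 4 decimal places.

For Normal data with known variance σ², a Normal(μ₀, σ₀²) prior on μ is conjugate. Posterior precision = 1/σ₀² + n/σ²; posterior mean is the precision-weighted average of μ₀ and x̄.
n·x̄ = 5·433.28 = 2166.4.
σ₀² = 57.24² = 3276.4176, σ² = 35.29² = 1245.3841; σ² + n·σ₀² = 1245.3841 + 5·3276.4176 = 17627.4721.
Posterior mean = (μ₀/σ₀² + n·x̄/σ²)/(1/σ₀² + n/σ²) = (σ²·μ₀ + σ₀²·n·x̄)/(σ² + n·σ₀²) = (1245.3841·416.36 + 3276.4176·2166.4)/17627.4721 = 7616559.212516/17627.4721 = 432.0846.

432.0846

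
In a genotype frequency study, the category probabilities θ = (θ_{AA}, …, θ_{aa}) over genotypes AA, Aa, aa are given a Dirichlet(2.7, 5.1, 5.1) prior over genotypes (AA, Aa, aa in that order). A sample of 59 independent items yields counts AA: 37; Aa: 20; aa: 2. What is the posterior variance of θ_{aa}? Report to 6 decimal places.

The Dirichlet prior is conjugate to the Multinomial likelihood: each posterior αⱼ = prior αⱼ + observed count nⱼ.
Posterior concentration: (39.7, 25.1, 7.1), total = 71.9.
Var[θ_j] = α_j(Σα−α_j)/((Σα)²(Σα+1)) = 7.1·64.8/(71.9²·72.9) = 0.001221.

0.001221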